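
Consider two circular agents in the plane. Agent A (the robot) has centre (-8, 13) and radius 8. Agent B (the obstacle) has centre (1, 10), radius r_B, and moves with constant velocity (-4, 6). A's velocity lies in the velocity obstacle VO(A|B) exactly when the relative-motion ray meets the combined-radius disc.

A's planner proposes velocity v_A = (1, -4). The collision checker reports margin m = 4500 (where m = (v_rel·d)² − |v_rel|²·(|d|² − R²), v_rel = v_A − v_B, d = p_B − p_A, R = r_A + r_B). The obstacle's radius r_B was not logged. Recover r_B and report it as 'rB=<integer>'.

m = 4500
d = (9, -3);  v_rel = (5, -10),  |v_rel|² = 125
v_rel×d = (5)·(-3) − (-10)·(9) = 75
since m = R²·125 − 75²:  R² = (5625 + 4500) / 125 = 81
R = √81 = 9  ⇒  r_B = 9 − 8 = 1

rB=1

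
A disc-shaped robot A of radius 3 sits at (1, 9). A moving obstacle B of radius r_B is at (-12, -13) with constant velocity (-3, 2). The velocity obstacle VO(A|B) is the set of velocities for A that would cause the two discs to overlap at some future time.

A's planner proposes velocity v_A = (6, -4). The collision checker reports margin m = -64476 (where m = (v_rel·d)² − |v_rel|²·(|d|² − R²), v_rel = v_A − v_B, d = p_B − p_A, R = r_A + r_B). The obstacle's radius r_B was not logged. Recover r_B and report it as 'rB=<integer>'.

m = -64476
d = (-13, -22);  v_rel = (9, -6),  |v_rel|² = 117
v_rel×d = (9)·(-22) − (-6)·(-13) = -276
since m = R²·117 − (-276)²:  R² = (76176 + -64476) / 117 = 100
R = √100 = 10  ⇒  r_B = 10 − 3 = 7

rB=7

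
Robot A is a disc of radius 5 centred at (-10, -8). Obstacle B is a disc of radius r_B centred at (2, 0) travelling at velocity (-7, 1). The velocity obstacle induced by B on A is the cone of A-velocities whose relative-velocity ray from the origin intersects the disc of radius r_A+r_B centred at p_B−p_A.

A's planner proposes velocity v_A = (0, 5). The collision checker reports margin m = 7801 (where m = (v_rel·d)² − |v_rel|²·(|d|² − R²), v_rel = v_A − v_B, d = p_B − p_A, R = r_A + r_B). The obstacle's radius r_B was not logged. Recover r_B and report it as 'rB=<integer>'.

m = 7801
d = (12, 8);  v_rel = (7, 4),  |v_rel|² = 65
v_rel×d = (7)·(8) − (4)·(12) = 8
since m = R²·65 − 8²:  R² = (64 + 7801) / 65 = 121
R = √121 = 11  ⇒  r_B = 11 − 5 = 6

rB=6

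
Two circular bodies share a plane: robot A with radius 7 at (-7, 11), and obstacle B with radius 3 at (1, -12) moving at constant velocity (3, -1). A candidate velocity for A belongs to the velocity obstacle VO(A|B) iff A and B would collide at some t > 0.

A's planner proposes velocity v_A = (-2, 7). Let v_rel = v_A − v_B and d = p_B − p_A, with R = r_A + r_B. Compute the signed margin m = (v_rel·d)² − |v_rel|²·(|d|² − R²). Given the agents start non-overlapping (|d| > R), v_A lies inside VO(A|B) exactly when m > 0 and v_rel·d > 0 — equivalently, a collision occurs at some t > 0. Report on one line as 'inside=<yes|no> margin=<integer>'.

d = (8, -23),  |d|² = 593;  R = 7+3 = 10,  c = 593−10² = 493
v_rel = (-5, 8),  |v_rel|² = 89;  v_rel·d = (-5)·(8) + (8)·(-23) = -224
89·t² + 448·t + 493 = 0  ⇒  m = (-224)² − 89·493 = 6299
m = 6299 > 0,  v_rel·d = -224 < 0  ⇒  outside

inside=no margin=6299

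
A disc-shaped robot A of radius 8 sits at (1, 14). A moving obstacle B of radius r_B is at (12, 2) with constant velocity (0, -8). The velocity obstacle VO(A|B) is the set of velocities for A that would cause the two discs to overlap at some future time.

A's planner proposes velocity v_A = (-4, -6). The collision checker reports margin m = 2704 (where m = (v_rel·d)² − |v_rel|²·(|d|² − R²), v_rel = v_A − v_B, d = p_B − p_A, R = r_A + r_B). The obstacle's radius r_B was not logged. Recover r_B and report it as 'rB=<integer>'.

m = 2704
d = (11, -12);  v_rel = (-4, 2),  |v_rel|² = 20
v_rel×d = (-4)·(-12) − (2)·(11) = 26
since m = R²·20 − 26²:  R² = (676 + 2704) / 20 = 169
R = √169 = 13  ⇒  r_B = 13 − 8 = 5

rB=5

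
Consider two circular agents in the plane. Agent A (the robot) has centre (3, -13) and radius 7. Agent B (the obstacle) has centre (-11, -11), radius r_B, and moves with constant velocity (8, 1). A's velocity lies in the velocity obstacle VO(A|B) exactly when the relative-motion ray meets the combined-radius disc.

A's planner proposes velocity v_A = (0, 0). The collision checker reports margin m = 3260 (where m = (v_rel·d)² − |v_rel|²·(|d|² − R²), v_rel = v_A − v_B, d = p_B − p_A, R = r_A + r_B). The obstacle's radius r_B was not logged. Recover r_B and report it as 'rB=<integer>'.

m = 3260
d = (-14, 2);  v_rel = (-8, -1),  |v_rel|² = 65
v_rel×d = (-8)·(2) − (-1)·(-14) = -30
since m = R²·65 − (-30)²:  R² = (900 + 3260) / 65 = 64
R = √64 = 8  ⇒  r_B = 8 − 7 = 1

rB=1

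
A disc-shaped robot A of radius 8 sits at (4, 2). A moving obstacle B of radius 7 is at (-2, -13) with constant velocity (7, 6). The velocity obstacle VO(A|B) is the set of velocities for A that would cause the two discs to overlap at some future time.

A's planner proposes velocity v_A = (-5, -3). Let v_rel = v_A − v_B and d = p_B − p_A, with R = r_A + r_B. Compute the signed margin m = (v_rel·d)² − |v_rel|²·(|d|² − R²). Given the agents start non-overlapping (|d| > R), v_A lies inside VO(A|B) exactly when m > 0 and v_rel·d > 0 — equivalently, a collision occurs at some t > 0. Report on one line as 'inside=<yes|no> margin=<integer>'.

d = (-6, -15),  |d|² = 261;  R = 8+7 = 15,  c = 261−15² = 36
v_rel = (-12, -9),  |v_rel|² = 225;  v_rel·d = (-12)·(-6) + (-9)·(-15) = 207
225·t² − 414·t + 36 = 0  ⇒  m = 207² − 225·36 = 34749
m = 34749 > 0,  v_rel·d = 207 > 0  ⇒  inside

inside=yes margin=34749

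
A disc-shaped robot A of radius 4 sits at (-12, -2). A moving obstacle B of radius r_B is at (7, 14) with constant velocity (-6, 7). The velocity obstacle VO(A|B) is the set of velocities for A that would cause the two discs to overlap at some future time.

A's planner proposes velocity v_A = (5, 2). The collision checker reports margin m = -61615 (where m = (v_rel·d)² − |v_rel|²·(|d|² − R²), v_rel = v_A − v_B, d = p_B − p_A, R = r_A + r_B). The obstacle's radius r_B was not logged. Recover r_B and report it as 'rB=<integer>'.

m = -61615
d = (19, 16);  v_rel = (11, -5),  |v_rel|² = 146
v_rel×d = (11)·(16) − (-5)·(19) = 271
since m = R²·146 − 271²:  R² = (73441 + -61615) / 146 = 81
R = √81 = 9  ⇒  r_B = 9 − 4 = 5

rB=5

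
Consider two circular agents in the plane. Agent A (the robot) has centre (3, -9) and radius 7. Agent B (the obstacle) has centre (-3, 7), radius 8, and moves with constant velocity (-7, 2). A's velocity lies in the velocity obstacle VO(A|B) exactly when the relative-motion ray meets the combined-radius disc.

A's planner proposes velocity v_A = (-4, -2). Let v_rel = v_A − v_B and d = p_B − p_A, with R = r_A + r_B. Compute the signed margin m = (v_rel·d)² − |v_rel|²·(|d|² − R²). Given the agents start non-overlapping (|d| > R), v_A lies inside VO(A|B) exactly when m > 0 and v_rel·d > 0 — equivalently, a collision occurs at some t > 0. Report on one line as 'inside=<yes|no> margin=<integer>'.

d = (-6, 16),  |d|² = 292;  R = 7+8 = 15,  c = 292−15² = 67
v_rel = (3, -4),  |v_rel|² = 25;  v_rel·d = (3)·(-6) + (-4)·(16) = -82
25·t² + 164·t + 67 = 0  ⇒  m = (-82)² − 25·67 = 5049
m = 5049 > 0,  v_rel·d = -82 < 0  ⇒  outside

inside=no margin=5049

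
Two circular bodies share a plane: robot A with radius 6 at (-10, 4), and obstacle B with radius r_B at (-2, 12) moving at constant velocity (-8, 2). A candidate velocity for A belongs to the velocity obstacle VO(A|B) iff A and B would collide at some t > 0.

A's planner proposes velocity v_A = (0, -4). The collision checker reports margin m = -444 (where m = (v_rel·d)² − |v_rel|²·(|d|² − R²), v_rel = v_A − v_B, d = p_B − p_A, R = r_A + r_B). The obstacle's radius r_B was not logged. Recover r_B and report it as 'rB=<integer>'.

m = -444
d = (8, 8);  v_rel = (8, -6),  |v_rel|² = 100
v_rel×d = (8)·(8) − (-6)·(8) = 112
since m = R²·100 − 112²:  R² = (12544 + -444) / 100 = 121
R = √121 = 11  ⇒  r_B = 11 − 6 = 5

rB=5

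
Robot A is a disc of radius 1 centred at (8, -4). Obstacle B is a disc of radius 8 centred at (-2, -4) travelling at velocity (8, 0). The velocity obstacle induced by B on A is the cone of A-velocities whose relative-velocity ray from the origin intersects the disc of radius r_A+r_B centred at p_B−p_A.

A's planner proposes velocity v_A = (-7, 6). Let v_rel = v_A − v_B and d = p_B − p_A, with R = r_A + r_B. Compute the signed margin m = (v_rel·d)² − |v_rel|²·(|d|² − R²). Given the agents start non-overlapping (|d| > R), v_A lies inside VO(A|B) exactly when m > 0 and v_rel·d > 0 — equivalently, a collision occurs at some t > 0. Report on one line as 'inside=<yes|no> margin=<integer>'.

d = (-10, 0),  |d|² = 100;  R = 1+8 = 9,  c = 100−9² = 19
v_rel = (-15, 6),  |v_rel|² = 261;  v_rel·d = (-15)·(-10) + (6)·(0) = 150
261·t² − 300·t + 19 = 0  ⇒  m = 150² − 261·19 = 17541
m = 17541 > 0,  v_rel·d = 150 > 0  ⇒  inside

inside=yes margin=17541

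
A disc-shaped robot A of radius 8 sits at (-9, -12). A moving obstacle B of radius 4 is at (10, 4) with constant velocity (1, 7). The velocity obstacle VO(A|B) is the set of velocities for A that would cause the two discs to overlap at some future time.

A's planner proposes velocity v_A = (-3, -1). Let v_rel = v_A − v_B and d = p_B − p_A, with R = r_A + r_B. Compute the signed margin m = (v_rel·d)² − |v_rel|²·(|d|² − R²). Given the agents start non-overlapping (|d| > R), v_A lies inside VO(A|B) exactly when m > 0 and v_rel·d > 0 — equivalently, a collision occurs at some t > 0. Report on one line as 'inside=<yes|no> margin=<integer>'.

d = (19, 16),  |d|² = 617;  R = 8+4 = 12,  c = 617−12² = 473
v_rel = (-4, -8),  |v_rel|² = 80;  v_rel·d = (-4)·(19) + (-8)·(16) = -204
80·t² + 408·t + 473 = 0  ⇒  m = (-204)² − 80·473 = 3776
m = 3776 > 0,  v_rel·d = -204 < 0  ⇒  outside

inside=no margin=3776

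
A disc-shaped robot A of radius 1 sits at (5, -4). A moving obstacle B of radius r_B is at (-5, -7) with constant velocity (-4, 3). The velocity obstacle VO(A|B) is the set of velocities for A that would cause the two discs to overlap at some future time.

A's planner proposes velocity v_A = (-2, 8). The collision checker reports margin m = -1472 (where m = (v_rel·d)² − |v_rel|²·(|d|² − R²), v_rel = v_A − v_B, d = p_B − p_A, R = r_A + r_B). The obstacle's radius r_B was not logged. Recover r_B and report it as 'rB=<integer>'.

m = -1472
d = (-10, -3);  v_rel = (2, 5),  |v_rel|² = 29
v_rel×d = (2)·(-3) − (5)·(-10) = 44
since m = R²·29 − 44²:  R² = (1936 + -1472) / 29 = 16
R = √16 = 4  ⇒  r_B = 4 − 1 = 3

rB=3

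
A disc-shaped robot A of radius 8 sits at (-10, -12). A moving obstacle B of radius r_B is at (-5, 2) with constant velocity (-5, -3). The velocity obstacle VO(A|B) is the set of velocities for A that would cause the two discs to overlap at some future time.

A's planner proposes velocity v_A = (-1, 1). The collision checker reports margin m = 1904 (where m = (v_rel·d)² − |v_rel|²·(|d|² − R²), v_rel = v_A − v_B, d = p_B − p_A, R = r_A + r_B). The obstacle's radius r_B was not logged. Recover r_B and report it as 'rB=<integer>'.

m = 1904
d = (5, 14);  v_rel = (4, 4),  |v_rel|² = 32
v_rel×d = (4)·(14) − (4)·(5) = 36
since m = R²·32 − 36²:  R² = (1296 + 1904) / 32 = 100
R = √100 = 10  ⇒  r_B = 10 − 8 = 2

rB=2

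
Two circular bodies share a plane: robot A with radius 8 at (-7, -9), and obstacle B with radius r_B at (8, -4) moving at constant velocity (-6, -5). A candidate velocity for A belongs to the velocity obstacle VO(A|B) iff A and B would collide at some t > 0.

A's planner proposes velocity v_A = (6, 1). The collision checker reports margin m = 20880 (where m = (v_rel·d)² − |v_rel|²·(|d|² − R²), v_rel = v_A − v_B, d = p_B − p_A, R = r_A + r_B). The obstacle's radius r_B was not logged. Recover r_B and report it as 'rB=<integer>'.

m = 20880
d = (15, 5);  v_rel = (12, 6),  |v_rel|² = 180
v_rel×d = (12)·(5) − (6)·(15) = -30
since m = R²·180 − (-30)²:  R² = (900 + 20880) / 180 = 121
R = √121 = 11  ⇒  r_B = 11 − 8 = 3

rB=3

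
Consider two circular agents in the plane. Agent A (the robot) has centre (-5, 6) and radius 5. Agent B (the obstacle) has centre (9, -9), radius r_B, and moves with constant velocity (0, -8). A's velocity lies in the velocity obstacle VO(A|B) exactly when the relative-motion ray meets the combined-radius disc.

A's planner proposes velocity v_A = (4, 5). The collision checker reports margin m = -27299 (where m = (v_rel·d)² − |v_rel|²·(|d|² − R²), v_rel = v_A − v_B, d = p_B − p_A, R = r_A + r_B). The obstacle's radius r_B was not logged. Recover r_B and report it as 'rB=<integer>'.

m = -27299
d = (14, -15);  v_rel = (4, 13),  |v_rel|² = 185
v_rel×d = (4)·(-15) − (13)·(14) = -242
since m = R²·185 − (-242)²:  R² = (58564 + -27299) / 185 = 169
R = √169 = 13  ⇒  r_B = 13 − 5 = 8

rB=8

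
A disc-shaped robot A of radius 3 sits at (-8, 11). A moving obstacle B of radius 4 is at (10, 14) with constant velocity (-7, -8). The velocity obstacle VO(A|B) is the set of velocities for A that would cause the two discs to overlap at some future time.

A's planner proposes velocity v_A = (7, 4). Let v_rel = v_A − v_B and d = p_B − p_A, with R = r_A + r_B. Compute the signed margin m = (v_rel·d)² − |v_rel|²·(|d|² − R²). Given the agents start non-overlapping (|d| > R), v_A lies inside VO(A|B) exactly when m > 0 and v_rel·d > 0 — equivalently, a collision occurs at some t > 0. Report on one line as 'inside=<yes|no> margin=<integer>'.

d = (18, 3),  |d|² = 333;  R = 3+4 = 7,  c = 333−7² = 284
v_rel = (14, 12),  |v_rel|² = 340;  v_rel·d = (14)·(18) + (12)·(3) = 288
340·t² − 576·t + 284 = 0  ⇒  m = 288² − 340·284 = -13616
m = -13616 < 0,  v_rel·d = 288 > 0  ⇒  outside

inside=no margin=-13616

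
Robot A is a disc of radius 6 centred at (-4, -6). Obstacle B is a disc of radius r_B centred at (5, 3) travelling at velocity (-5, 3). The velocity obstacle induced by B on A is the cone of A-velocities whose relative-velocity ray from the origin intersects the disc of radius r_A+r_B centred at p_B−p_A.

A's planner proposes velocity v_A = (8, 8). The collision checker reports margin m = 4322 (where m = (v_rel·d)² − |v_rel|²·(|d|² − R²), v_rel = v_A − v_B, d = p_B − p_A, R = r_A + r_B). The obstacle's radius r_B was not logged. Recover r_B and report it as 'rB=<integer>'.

m = 4322
d = (9, 9);  v_rel = (13, 5),  |v_rel|² = 194
v_rel×d = (13)·(9) − (5)·(9) = 72
since m = R²·194 − 72²:  R² = (5184 + 4322) / 194 = 49
R = √49 = 7  ⇒  r_B = 7 − 6 = 1

rB=1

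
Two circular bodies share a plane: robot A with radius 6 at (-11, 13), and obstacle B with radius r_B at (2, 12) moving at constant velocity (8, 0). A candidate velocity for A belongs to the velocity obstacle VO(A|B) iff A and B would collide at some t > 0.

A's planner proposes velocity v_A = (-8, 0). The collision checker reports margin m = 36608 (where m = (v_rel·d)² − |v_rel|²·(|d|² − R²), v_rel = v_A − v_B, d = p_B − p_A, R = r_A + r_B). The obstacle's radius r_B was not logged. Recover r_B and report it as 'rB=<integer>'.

m = 36608
d = (13, -1);  v_rel = (-16, 0),  |v_rel|² = 256
v_rel×d = (-16)·(-1) − (0)·(13) = 16
since m = R²·256 − 16²:  R² = (256 + 36608) / 256 = 144
R = √144 = 12  ⇒  r_B = 12 − 6 = 6

rB=6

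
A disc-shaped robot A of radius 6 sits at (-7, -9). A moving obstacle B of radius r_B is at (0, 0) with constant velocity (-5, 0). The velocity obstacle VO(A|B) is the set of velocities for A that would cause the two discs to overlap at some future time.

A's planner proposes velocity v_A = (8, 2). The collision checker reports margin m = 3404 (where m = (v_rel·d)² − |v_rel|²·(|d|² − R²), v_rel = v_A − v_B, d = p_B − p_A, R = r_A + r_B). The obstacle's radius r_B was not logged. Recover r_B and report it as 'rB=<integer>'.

m = 3404
d = (7, 9);  v_rel = (13, 2),  |v_rel|² = 173
v_rel×d = (13)·(9) − (2)·(7) = 103
since m = R²·173 − 103²:  R² = (10609 + 3404) / 173 = 81
R = √81 = 9  ⇒  r_B = 9 − 6 = 3

rB=3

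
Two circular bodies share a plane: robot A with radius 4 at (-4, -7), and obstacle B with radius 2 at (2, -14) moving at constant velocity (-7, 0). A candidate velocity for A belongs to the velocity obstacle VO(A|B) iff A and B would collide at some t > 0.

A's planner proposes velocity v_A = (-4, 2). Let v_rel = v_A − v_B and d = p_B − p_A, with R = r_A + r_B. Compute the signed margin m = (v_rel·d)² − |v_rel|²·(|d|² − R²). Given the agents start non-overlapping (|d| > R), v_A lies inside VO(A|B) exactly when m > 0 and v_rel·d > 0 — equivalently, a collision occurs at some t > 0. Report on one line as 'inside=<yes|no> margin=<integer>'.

d = (6, -7),  |d|² = 85;  R = 4+2 = 6,  c = 85−6² = 49
v_rel = (3, 2),  |v_rel|² = 13;  v_rel·d = (3)·(6) + (2)·(-7) = 4
13·t² − 8·t + 49 = 0  ⇒  m = 4² − 13·49 = -621
m = -621 < 0,  v_rel·d = 4 > 0  ⇒  outside

inside=no margin=-621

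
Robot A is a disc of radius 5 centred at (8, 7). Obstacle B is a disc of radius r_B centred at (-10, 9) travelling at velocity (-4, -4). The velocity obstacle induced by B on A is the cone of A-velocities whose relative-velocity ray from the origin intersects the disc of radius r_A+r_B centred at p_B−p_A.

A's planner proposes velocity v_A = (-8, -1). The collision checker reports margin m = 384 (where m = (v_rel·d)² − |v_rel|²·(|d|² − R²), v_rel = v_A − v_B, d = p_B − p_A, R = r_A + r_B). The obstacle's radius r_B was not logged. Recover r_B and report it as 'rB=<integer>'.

m = 384
d = (-18, 2);  v_rel = (-4, 3),  |v_rel|² = 25
v_rel×d = (-4)·(2) − (3)·(-18) = 46
since m = R²·25 − 46²:  R² = (2116 + 384) / 25 = 100
R = √100 = 10  ⇒  r_B = 10 − 5 = 5

rB=5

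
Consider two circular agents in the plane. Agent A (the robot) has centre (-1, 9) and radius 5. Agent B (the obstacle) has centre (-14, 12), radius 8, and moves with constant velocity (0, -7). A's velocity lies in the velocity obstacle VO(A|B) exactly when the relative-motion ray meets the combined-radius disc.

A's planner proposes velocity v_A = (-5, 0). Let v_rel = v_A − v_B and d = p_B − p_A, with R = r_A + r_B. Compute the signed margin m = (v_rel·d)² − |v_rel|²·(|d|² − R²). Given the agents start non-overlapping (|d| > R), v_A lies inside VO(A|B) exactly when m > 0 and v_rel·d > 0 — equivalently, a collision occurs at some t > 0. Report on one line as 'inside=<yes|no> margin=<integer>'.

d = (-13, 3),  |d|² = 178;  R = 5+8 = 13,  c = 178−13² = 9
v_rel = (-5, 7),  |v_rel|² = 74;  v_rel·d = (-5)·(-13) + (7)·(3) = 86
74·t² − 172·t + 9 = 0  ⇒  m = 86² − 74·9 = 6730
m = 6730 > 0,  v_rel·d = 86 > 0  ⇒  inside

inside=yes margin=6730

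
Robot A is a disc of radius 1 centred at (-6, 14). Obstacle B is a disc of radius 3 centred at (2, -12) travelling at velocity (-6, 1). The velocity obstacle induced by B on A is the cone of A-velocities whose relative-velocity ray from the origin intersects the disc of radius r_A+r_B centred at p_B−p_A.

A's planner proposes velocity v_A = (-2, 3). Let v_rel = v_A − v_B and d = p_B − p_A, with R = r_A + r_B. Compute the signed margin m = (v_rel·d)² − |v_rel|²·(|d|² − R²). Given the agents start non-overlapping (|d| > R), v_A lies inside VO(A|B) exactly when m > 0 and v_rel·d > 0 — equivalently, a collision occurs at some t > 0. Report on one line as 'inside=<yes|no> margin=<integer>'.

d = (8, -26),  |d|² = 740;  R = 1+3 = 4,  c = 740−4² = 724
v_rel = (4, 2),  |v_rel|² = 20;  v_rel·d = (4)·(8) + (2)·(-26) = -20
20·t² + 40·t + 724 = 0  ⇒  m = (-20)² − 20·724 = -14080
m = -14080 < 0,  v_rel·d = -20 < 0  ⇒  outside

inside=no margin=-14080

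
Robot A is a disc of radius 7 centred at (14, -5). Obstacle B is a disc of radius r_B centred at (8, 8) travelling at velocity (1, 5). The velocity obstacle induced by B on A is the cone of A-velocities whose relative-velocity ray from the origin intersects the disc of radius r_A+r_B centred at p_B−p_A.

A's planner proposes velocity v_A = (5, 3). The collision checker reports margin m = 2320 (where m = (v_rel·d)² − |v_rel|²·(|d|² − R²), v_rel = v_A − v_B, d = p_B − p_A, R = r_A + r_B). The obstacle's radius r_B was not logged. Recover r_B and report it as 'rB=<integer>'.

m = 2320
d = (-6, 13);  v_rel = (4, -2),  |v_rel|² = 20
v_rel×d = (4)·(13) − (-2)·(-6) = 40
since m = R²·20 − 40²:  R² = (1600 + 2320) / 20 = 196
R = √196 = 14  ⇒  r_B = 14 − 7 = 7

rB=7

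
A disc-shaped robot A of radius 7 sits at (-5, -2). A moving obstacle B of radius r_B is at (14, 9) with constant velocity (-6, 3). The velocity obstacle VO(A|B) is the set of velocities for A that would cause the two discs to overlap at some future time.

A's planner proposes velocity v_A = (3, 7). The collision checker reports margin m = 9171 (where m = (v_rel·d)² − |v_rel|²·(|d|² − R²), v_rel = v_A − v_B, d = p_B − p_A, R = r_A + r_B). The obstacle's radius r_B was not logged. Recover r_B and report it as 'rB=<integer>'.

m = 9171
d = (19, 11);  v_rel = (9, 4),  |v_rel|² = 97
v_rel×d = (9)·(11) − (4)·(19) = 23
since m = R²·97 − 23²:  R² = (529 + 9171) / 97 = 100
R = √100 = 10  ⇒  r_B = 10 − 7 = 3

rB=3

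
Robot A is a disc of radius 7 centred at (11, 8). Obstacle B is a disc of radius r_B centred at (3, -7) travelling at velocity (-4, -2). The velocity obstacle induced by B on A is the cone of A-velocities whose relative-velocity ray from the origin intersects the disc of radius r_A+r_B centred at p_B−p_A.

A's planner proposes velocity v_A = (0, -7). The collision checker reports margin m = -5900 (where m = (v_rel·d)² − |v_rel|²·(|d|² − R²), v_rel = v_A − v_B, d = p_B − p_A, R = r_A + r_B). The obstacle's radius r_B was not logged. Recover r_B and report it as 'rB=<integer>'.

m = -5900
d = (-8, -15);  v_rel = (4, -5),  |v_rel|² = 41
v_rel×d = (4)·(-15) − (-5)·(-8) = -100
since m = R²·41 − (-100)²:  R² = (10000 + -5900) / 41 = 100
R = √100 = 10  ⇒  r_B = 10 − 7 = 3

rB=3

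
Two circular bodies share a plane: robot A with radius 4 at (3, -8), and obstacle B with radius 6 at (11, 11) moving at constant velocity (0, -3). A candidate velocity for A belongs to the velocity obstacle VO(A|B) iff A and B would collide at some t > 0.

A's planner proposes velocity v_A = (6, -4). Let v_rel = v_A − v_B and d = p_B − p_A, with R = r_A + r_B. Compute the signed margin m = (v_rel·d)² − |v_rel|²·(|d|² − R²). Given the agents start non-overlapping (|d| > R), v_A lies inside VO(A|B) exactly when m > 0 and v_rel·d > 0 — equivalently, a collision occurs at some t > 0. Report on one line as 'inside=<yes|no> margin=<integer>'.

d = (8, 19),  |d|² = 425;  R = 4+6 = 10,  c = 425−10² = 325
v_rel = (6, -1),  |v_rel|² = 37;  v_rel·d = (6)·(8) + (-1)·(19) = 29
37·t² − 58·t + 325 = 0  ⇒  m = 29² − 37·325 = -11184
m = -11184 < 0,  v_rel·d = 29 > 0  ⇒  outside

inside=no margin=-11184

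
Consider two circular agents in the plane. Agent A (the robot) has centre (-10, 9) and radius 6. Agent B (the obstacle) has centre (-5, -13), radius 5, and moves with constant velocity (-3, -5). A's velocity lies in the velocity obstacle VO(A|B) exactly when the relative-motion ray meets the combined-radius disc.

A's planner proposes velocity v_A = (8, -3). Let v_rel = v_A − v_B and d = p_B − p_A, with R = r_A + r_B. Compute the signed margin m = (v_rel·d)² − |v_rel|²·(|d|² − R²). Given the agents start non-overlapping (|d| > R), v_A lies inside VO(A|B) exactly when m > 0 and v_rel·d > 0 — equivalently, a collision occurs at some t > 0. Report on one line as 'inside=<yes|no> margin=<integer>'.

d = (5, -22),  |d|² = 509;  R = 6+5 = 11,  c = 509−11² = 388
v_rel = (11, 2),  |v_rel|² = 125;  v_rel·d = (11)·(5) + (2)·(-22) = 11
125·t² − 22·t + 388 = 0  ⇒  m = 11² − 125·388 = -48379
m = -48379 < 0,  v_rel·d = 11 > 0  ⇒  outside

inside=no margin=-48379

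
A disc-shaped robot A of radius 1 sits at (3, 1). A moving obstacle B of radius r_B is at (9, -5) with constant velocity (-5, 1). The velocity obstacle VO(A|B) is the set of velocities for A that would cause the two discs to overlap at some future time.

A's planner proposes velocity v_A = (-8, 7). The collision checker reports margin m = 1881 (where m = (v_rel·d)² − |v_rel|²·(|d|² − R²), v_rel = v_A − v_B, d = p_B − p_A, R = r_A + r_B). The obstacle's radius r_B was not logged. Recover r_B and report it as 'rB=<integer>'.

m = 1881
d = (6, -6);  v_rel = (-3, 6),  |v_rel|² = 45
v_rel×d = (-3)·(-6) − (6)·(6) = -18
since m = R²·45 − (-18)²:  R² = (324 + 1881) / 45 = 49
R = √49 = 7  ⇒  r_B = 7 − 1 = 6

rB=6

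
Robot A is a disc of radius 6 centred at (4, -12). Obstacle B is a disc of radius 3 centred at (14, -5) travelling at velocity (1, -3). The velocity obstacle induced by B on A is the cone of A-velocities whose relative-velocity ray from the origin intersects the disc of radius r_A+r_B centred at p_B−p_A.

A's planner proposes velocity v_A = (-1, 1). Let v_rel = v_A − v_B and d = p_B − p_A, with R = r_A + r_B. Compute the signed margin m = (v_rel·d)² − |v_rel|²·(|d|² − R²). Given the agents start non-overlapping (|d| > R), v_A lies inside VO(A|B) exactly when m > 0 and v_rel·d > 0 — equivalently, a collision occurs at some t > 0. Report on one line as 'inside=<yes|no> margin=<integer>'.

d = (10, 7),  |d|² = 149;  R = 6+3 = 9,  c = 149−9² = 68
v_rel = (-2, 4),  |v_rel|² = 20;  v_rel·d = (-2)·(10) + (4)·(7) = 8
20·t² − 16·t + 68 = 0  ⇒  m = 8² − 20·68 = -1296
m = -1296 < 0,  v_rel·d = 8 > 0  ⇒  outside

inside=no margin=-1296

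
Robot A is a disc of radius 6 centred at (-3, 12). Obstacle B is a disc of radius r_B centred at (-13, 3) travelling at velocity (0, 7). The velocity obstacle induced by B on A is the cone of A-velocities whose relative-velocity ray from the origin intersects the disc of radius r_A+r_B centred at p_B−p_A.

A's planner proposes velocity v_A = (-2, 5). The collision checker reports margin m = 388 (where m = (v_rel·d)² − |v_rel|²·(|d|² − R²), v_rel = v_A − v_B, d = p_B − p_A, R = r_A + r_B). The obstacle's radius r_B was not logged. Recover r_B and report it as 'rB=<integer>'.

m = 388
d = (-10, -9);  v_rel = (-2, -2),  |v_rel|² = 8
v_rel×d = (-2)·(-9) − (-2)·(-10) = -2
since m = R²·8 − (-2)²:  R² = (4 + 388) / 8 = 49
R = √49 = 7  ⇒  r_B = 7 − 6 = 1

rB=1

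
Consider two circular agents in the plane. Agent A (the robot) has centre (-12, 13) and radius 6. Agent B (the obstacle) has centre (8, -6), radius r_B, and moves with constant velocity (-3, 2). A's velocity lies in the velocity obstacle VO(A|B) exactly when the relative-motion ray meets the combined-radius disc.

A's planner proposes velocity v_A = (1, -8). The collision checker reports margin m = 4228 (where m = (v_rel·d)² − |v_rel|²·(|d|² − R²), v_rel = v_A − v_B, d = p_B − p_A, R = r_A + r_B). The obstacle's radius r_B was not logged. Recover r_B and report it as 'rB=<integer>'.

m = 4228
d = (20, -19);  v_rel = (4, -10),  |v_rel|² = 116
v_rel×d = (4)·(-19) − (-10)·(20) = 124
since m = R²·116 − 124²:  R² = (15376 + 4228) / 116 = 169
R = √169 = 13  ⇒  r_B = 13 − 6 = 7

rB=7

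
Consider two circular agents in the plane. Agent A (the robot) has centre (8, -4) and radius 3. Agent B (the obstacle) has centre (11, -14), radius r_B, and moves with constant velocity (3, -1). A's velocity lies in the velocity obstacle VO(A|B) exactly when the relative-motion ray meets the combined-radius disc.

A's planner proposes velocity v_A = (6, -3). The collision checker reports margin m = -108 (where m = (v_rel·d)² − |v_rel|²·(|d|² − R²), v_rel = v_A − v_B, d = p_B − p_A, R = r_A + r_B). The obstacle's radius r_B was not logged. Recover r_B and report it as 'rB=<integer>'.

m = -108
d = (3, -10);  v_rel = (3, -2),  |v_rel|² = 13
v_rel×d = (3)·(-10) − (-2)·(3) = -24
since m = R²·13 − (-24)²:  R² = (576 + -108) / 13 = 36
R = √36 = 6  ⇒  r_B = 6 − 3 = 3

rB=3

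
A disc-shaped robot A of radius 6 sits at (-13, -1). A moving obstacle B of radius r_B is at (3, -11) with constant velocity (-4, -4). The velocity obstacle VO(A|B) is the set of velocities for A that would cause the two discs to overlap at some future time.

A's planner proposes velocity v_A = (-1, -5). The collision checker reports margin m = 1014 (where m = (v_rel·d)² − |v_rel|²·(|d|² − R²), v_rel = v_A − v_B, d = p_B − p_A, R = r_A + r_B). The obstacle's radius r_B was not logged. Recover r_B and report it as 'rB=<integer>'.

m = 1014
d = (16, -10);  v_rel = (3, -1),  |v_rel|² = 10
v_rel×d = (3)·(-10) − (-1)·(16) = -14
since m = R²·10 − (-14)²:  R² = (196 + 1014) / 10 = 121
R = √121 = 11  ⇒  r_B = 11 − 6 = 5

rB=5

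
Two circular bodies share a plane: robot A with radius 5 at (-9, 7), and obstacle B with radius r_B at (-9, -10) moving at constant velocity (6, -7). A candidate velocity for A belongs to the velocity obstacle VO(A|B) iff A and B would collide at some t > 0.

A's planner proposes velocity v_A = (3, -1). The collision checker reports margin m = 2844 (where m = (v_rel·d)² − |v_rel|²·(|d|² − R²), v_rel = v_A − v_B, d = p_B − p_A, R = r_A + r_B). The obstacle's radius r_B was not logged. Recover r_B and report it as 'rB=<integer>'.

m = 2844
d = (0, -17);  v_rel = (-3, 6),  |v_rel|² = 45
v_rel×d = (-3)·(-17) − (6)·(0) = 51
since m = R²·45 − 51²:  R² = (2601 + 2844) / 45 = 121
R = √121 = 11  ⇒  r_B = 11 − 5 = 6

rB=6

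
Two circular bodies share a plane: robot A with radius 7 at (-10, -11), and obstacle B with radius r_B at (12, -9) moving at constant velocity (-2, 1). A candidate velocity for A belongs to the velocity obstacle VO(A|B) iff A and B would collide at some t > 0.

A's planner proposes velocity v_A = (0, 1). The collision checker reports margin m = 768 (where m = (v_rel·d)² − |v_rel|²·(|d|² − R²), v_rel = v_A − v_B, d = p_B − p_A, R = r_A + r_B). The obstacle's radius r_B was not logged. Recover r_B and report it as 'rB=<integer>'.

m = 768
d = (22, 2);  v_rel = (2, 0),  |v_rel|² = 4
v_rel×d = (2)·(2) − (0)·(22) = 4
since m = R²·4 − 4²:  R² = (16 + 768) / 4 = 196
R = √196 = 14  ⇒  r_B = 14 − 7 = 7

rB=7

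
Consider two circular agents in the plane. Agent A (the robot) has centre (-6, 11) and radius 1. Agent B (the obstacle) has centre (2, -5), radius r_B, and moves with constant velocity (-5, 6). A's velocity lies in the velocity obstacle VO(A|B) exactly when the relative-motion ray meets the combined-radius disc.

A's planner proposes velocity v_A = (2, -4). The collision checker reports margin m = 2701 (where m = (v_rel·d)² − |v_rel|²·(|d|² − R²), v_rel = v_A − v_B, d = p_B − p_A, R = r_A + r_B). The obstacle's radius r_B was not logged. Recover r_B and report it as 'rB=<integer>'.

m = 2701
d = (8, -16);  v_rel = (7, -10),  |v_rel|² = 149
v_rel×d = (7)·(-16) − (-10)·(8) = -32
since m = R²·149 − (-32)²:  R² = (1024 + 2701) / 149 = 25
R = √25 = 5  ⇒  r_B = 5 − 1 = 4

rB=4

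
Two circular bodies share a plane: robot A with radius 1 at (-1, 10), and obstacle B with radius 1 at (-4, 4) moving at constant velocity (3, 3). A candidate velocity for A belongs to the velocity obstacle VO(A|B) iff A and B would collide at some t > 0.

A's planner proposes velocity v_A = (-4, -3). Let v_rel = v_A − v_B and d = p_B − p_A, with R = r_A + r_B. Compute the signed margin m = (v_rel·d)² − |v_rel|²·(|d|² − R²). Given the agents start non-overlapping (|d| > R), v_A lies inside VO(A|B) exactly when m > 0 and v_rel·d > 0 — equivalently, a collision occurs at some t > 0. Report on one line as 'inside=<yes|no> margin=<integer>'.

d = (-3, -6),  |d|² = 45;  R = 1+1 = 2,  c = 45−2² = 41
v_rel = (-7, -6),  |v_rel|² = 85;  v_rel·d = (-7)·(-3) + (-6)·(-6) = 57
85·t² − 114·t + 41 = 0  ⇒  m = 57² − 85·41 = -236
m = -236 < 0,  v_rel·d = 57 > 0  ⇒  outside

inside=no margin=-236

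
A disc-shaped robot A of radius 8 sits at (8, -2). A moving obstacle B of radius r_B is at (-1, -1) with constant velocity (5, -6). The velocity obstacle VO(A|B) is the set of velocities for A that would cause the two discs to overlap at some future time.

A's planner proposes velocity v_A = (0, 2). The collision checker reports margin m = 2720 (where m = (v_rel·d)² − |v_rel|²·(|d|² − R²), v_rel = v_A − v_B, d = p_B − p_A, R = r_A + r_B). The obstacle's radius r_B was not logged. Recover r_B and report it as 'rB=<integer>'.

m = 2720
d = (-9, 1);  v_rel = (-5, 8),  |v_rel|² = 89
v_rel×d = (-5)·(1) − (8)·(-9) = 67
since m = R²·89 − 67²:  R² = (4489 + 2720) / 89 = 81
R = √81 = 9  ⇒  r_B = 9 − 8 = 1

rB=1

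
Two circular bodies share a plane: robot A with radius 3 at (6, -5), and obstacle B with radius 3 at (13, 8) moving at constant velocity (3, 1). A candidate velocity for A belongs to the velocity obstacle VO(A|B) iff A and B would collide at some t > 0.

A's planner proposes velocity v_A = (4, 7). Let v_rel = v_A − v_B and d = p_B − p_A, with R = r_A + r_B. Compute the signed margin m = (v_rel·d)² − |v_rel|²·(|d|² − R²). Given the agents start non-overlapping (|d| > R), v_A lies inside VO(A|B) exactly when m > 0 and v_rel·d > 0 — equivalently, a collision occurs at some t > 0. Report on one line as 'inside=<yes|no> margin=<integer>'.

d = (7, 13),  |d|² = 218;  R = 3+3 = 6,  c = 218−6² = 182
v_rel = (1, 6),  |v_rel|² = 37;  v_rel·d = (1)·(7) + (6)·(13) = 85
37·t² − 170·t + 182 = 0  ⇒  m = 85² − 37·182 = 491
m = 491 > 0,  v_rel·d = 85 > 0  ⇒  inside

inside=yes margin=491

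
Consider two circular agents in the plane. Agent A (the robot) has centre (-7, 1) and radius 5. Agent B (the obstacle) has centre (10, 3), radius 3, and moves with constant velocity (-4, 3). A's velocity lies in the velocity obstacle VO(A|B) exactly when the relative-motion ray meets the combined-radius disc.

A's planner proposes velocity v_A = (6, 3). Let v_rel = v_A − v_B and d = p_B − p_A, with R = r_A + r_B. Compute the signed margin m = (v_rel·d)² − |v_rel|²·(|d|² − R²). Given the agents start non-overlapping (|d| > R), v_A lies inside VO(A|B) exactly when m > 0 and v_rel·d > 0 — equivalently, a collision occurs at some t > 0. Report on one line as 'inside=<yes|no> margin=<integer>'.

d = (17, 2),  |d|² = 293;  R = 5+3 = 8,  c = 293−8² = 229
v_rel = (10, 0),  |v_rel|² = 100;  v_rel·d = (10)·(17) + (0)·(2) = 170
100·t² − 340·t + 229 = 0  ⇒  m = 170² − 100·229 = 6000
m = 6000 > 0,  v_rel·d = 170 > 0  ⇒  inside

inside=yes margin=6000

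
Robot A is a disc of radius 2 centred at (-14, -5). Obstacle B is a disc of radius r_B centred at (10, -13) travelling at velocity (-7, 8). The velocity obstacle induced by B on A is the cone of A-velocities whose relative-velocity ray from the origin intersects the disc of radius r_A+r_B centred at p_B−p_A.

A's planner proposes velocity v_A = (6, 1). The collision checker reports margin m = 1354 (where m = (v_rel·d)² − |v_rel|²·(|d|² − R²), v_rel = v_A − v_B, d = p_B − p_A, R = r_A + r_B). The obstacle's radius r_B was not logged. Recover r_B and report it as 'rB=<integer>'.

m = 1354
d = (24, -8);  v_rel = (13, -7),  |v_rel|² = 218
v_rel×d = (13)·(-8) − (-7)·(24) = 64
since m = R²·218 − 64²:  R² = (4096 + 1354) / 218 = 25
R = √25 = 5  ⇒  r_B = 5 − 2 = 3

rB=3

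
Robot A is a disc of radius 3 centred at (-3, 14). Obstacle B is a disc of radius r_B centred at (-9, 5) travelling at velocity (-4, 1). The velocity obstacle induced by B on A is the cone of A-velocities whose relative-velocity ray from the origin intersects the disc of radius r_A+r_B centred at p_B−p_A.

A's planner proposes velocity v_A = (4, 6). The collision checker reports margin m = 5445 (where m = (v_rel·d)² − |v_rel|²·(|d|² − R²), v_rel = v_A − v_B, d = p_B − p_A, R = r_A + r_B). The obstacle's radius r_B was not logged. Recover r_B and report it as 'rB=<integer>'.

m = 5445
d = (-6, -9);  v_rel = (8, 5),  |v_rel|² = 89
v_rel×d = (8)·(-9) − (5)·(-6) = -42
since m = R²·89 − (-42)²:  R² = (1764 + 5445) / 89 = 81
R = √81 = 9  ⇒  r_B = 9 − 3 = 6

rB=6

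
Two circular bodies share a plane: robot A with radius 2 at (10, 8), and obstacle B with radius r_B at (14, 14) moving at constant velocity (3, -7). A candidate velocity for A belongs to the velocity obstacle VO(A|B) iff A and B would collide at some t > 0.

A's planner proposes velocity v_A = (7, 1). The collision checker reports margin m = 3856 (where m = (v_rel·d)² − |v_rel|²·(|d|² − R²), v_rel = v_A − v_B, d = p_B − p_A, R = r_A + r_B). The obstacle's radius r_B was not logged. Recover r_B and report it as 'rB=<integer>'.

m = 3856
d = (4, 6);  v_rel = (4, 8),  |v_rel|² = 80
v_rel×d = (4)·(6) − (8)·(4) = -8
since m = R²·80 − (-8)²:  R² = (64 + 3856) / 80 = 49
R = √49 = 7  ⇒  r_B = 7 − 2 = 5

rB=5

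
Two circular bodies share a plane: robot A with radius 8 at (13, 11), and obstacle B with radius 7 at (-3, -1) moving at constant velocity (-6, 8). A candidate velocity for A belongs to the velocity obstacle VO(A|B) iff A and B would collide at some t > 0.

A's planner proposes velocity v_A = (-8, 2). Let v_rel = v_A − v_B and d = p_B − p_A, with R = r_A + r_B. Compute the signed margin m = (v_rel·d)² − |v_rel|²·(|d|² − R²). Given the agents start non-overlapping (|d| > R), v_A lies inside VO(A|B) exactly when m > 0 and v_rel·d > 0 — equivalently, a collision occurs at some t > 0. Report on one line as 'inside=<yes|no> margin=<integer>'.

d = (-16, -12),  |d|² = 400;  R = 8+7 = 15,  c = 400−15² = 175
v_rel = (-2, -6),  |v_rel|² = 40;  v_rel·d = (-2)·(-16) + (-6)·(-12) = 104
40·t² − 208·t + 175 = 0  ⇒  m = 104² − 40·175 = 3816
m = 3816 > 0,  v_rel·d = 104 > 0  ⇒  inside

inside=yes margin=3816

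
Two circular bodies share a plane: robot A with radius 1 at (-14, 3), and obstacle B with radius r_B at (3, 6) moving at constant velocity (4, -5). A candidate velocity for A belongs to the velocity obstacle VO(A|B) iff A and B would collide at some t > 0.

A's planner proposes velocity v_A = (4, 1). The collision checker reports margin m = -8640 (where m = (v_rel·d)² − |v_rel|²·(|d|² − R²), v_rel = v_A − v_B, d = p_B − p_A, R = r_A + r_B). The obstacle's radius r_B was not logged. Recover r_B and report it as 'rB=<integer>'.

m = -8640
d = (17, 3);  v_rel = (0, 6),  |v_rel|² = 36
v_rel×d = (0)·(3) − (6)·(17) = -102
since m = R²·36 − (-102)²:  R² = (10404 + -8640) / 36 = 49
R = √49 = 7  ⇒  r_B = 7 − 1 = 6

rB=6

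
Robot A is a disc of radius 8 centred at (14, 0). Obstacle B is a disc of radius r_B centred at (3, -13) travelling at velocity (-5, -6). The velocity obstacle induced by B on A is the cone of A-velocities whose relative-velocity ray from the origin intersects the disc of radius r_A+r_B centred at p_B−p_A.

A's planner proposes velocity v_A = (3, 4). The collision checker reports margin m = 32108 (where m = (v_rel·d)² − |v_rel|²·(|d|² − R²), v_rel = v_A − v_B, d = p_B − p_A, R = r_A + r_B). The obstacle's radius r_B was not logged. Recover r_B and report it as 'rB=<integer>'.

m = 32108
d = (-11, -13);  v_rel = (8, 10),  |v_rel|² = 164
v_rel×d = (8)·(-13) − (10)·(-11) = 6
since m = R²·164 − 6²:  R² = (36 + 32108) / 164 = 196
R = √196 = 14  ⇒  r_B = 14 − 8 = 6

rB=6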